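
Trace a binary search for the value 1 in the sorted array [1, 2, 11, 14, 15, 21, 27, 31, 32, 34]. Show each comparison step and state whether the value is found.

Binary search for 1 in [1, 2, 11, 14, 15, 21, 27, 31, 32, 34]:

lo=0, hi=9, mid=4, arr[mid]=15 -> 15 > 1, search left half
lo=0, hi=3, mid=1, arr[mid]=2 -> 2 > 1, search left half
lo=0, hi=0, mid=0, arr[mid]=1 -> Found target at index 0!

Binary search finds 1 at index 0 after 3 comparisons. The search repeatedly halves the search space by comparing with the middle element.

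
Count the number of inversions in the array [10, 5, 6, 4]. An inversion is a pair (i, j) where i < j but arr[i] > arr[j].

Finding inversions in [10, 5, 6, 4]:

(0, 1): arr[0]=10 > arr[1]=5
(0, 2): arr[0]=10 > arr[2]=6
(0, 3): arr[0]=10 > arr[3]=4
(1, 3): arr[1]=5 > arr[3]=4
(2, 3): arr[2]=6 > arr[3]=4

Total inversions: 5

The array has 5 inversion(s): (0,1), (0,2), (0,3), (1,3), (2,3). Each pair (i,j) satisfies i < j and arr[i] > arr[j].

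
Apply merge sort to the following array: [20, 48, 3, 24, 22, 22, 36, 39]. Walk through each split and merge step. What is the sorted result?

Merge sort trace:

Split: [20, 48, 3, 24, 22, 22, 36, 39] -> [20, 48, 3, 24] and [22, 22, 36, 39]
  Split: [20, 48, 3, 24] -> [20, 48] and [3, 24]
    Split: [20, 48] -> [20] and [48]
    Merge: [20] + [48] -> [20, 48]
    Split: [3, 24] -> [3] and [24]
    Merge: [3] + [24] -> [3, 24]
  Merge: [20, 48] + [3, 24] -> [3, 20, 24, 48]
  Split: [22, 22, 36, 39] -> [22, 22] and [36, 39]
    Split: [22, 22] -> [22] and [22]
    Merge: [22] + [22] -> [22, 22]
    Split: [36, 39] -> [36] and [39]
    Merge: [36] + [39] -> [36, 39]
  Merge: [22, 22] + [36, 39] -> [22, 22, 36, 39]
Merge: [3, 20, 24, 48] + [22, 22, 36, 39] -> [3, 20, 22, 22, 24, 36, 39, 48]

Final sorted array: [3, 20, 22, 22, 24, 36, 39, 48]

The merge sort proceeds by recursively splitting the array and merging sorted halves.
After all merges, the sorted array is [3, 20, 22, 22, 24, 36, 39, 48].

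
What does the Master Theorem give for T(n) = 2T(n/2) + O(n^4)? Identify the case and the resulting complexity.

Master Theorem for T(n) = 2T(n/2) + O(n^4):

a = 2, b = 2, c = 4
log_b(a) = log_2(2) = 1.0000

Case 3: c = 4 > log_2(2) = 1.0000
T(n) = O(n^4) = O(n^4)

For T(n) = 2T(n/2) + O(n^4): log_2(2) = 1.0000. This is Case 3 of the Master Theorem (c > log_b(a), work dominated by root), giving O(n^4).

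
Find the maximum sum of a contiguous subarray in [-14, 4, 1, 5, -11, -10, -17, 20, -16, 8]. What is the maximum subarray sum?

Using Kadane's algorithm on [-14, 4, 1, 5, -11, -10, -17, 20, -16, 8]:

Scanning through the array:
Position 1 (value 4): max_ending_here = 4, max_so_far = 4
Position 2 (value 1): max_ending_here = 5, max_so_far = 5
Position 3 (value 5): max_ending_here = 10, max_so_far = 10
Position 4 (value -11): max_ending_here = -1, max_so_far = 10
Position 5 (value -10): max_ending_here = -10, max_so_far = 10
Position 6 (value -17): max_ending_here = -17, max_so_far = 10
Position 7 (value 20): max_ending_here = 20, max_so_far = 20
Position 8 (value -16): max_ending_here = 4, max_so_far = 20
Position 9 (value 8): max_ending_here = 12, max_so_far = 20

Maximum subarray: [20]
Maximum sum: 20

The maximum subarray is [20] with sum 20. This subarray runs from index 7 to index 7.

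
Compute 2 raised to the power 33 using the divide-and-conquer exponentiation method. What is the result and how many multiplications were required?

Computing 2^33 by squaring (build up from 2^1; each line after the first costs one multiplication):

2^1 = 2
2^2 = (2^1)^2 = 2^2 = 4
2^4 = (2^2)^2 = 4^2 = 16
2^8 = (2^4)^2 = 16^2 = 256
2^16 = (2^8)^2 = 256^2 = 65536
2^32 = (2^16)^2 = 65536^2 = 4294967296
2^33 = 2 * 2^32 = 2 * 4294967296 = 8589934592

Result: 8589934592
Multiplications needed: 6 (6 lines after 2^1)

2^33 = 8589934592. Using exponentiation by squaring, this requires 6 multiplications. The key idea: if the exponent is even, square the half-power; if odd, multiply by the base once.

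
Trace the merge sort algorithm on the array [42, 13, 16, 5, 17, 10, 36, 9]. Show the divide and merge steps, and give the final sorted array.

Merge sort trace:

Split: [42, 13, 16, 5, 17, 10, 36, 9] -> [42, 13, 16, 5] and [17, 10, 36, 9]
  Split: [42, 13, 16, 5] -> [42, 13] and [16, 5]
    Split: [42, 13] -> [42] and [13]
    Merge: [42] + [13] -> [13, 42]
    Split: [16, 5] -> [16] and [5]
    Merge: [16] + [5] -> [5, 16]
  Merge: [13, 42] + [5, 16] -> [5, 13, 16, 42]
  Split: [17, 10, 36, 9] -> [17, 10] and [36, 9]
    Split: [17, 10] -> [17] and [10]
    Merge: [17] + [10] -> [10, 17]
    Split: [36, 9] -> [36] and [9]
    Merge: [36] + [9] -> [9, 36]
  Merge: [10, 17] + [9, 36] -> [9, 10, 17, 36]
Merge: [5, 13, 16, 42] + [9, 10, 17, 36] -> [5, 9, 10, 13, 16, 17, 36, 42]

Final sorted array: [5, 9, 10, 13, 16, 17, 36, 42]

The merge sort proceeds by recursively splitting the array and merging sorted halves.
After all merges, the sorted array is [5, 9, 10, 13, 16, 17, 36, 42].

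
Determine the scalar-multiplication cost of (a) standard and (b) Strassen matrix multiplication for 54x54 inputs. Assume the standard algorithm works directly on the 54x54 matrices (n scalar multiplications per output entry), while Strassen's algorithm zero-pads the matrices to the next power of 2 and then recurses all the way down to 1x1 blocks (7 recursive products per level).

Matrix multiplication for 54x54 matrices:

Strassen's algorithm requires power-of-2 dimensions. Pad 54x54 to 64x64 (next power of 2).

Standard algorithm: 54^3 = 157464 multiplications
Strassen's algorithm: 7^(log2(64)) = 7^6 = 117649 multiplications
Savings: 157464 - 117649 = 39815 multiplications

Standard: 157464 multiplications (54^3). Strassen: 117649 multiplications (7^6, after padding to 64x64). Strassen reduces 8 recursive multiplications to 7 at each level.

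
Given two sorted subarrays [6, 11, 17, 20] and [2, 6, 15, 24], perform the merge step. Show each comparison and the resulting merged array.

Merging process:

Compare 6 vs 2: take 2 from right. Merged: [2]
Compare 6 vs 6: take 6 from left. Merged: [2, 6]
Compare 11 vs 6: take 6 from right. Merged: [2, 6, 6]
Compare 11 vs 15: take 11 from left. Merged: [2, 6, 6, 11]
Compare 17 vs 15: take 15 from right. Merged: [2, 6, 6, 11, 15]
Compare 17 vs 24: take 17 from left. Merged: [2, 6, 6, 11, 15, 17]
Compare 20 vs 24: take 20 from left. Merged: [2, 6, 6, 11, 15, 17, 20]
Append remaining from right: [24]. Merged: [2, 6, 6, 11, 15, 17, 20, 24]

Final merged array: [2, 6, 6, 11, 15, 17, 20, 24]
Total comparisons: 7

The merged array is [2, 6, 6, 11, 15, 17, 20, 24], requiring 7 comparisons. The merge step runs in O(n) time where n is the total number of elements.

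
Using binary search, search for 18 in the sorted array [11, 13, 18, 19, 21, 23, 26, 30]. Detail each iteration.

Binary search for 18 in [11, 13, 18, 19, 21, 23, 26, 30]:

lo=0, hi=7, mid=3, arr[mid]=19 -> 19 > 18, search left half
lo=0, hi=2, mid=1, arr[mid]=13 -> 13 < 18, search right half
lo=2, hi=2, mid=2, arr[mid]=18 -> Found target at index 2!

Binary search finds 18 at index 2 after 3 comparisons. The search repeatedly halves the search space by comparing with the middle element.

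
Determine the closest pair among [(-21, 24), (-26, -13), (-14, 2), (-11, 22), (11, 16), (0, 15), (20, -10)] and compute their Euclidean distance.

Computing all pairwise distances among 7 points:

d((-21, 24), (-26, -13)) = 37.3363
d((-21, 24), (-14, 2)) = 23.0868
d((-21, 24), (-11, 22)) = 10.198 <-- minimum
d((-21, 24), (11, 16)) = 32.9848
d((-21, 24), (0, 15)) = 22.8473
d((-21, 24), (20, -10)) = 53.2635
d((-26, -13), (-14, 2)) = 19.2094
d((-26, -13), (-11, 22)) = 38.0789
d((-26, -13), (11, 16)) = 47.0106
d((-26, -13), (0, 15)) = 38.2099
d((-26, -13), (20, -10)) = 46.0977
d((-14, 2), (-11, 22)) = 20.2237
d((-14, 2), (11, 16)) = 28.6531
d((-14, 2), (0, 15)) = 19.105
d((-14, 2), (20, -10)) = 36.0555
d((-11, 22), (11, 16)) = 22.8035
d((-11, 22), (0, 15)) = 13.0384
d((-11, 22), (20, -10)) = 44.5533
d((11, 16), (0, 15)) = 11.0454
d((11, 16), (20, -10)) = 27.5136
d((0, 15), (20, -10)) = 32.0156

Closest pair: (-21, 24) and (-11, 22) with distance 10.198

The closest pair is (-21, 24) and (-11, 22) with Euclidean distance 10.198. For 7 points, brute-force pairwise comparison is shown above. For large n, the divide-and-conquer algorithm (sort by x, recurse on halves, check the dividing strip) achieves O(n log n).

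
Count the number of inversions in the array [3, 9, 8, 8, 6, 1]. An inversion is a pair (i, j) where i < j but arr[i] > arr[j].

Finding inversions in [3, 9, 8, 8, 6, 1]:

(0, 5): arr[0]=3 > arr[5]=1
(1, 2): arr[1]=9 > arr[2]=8
(1, 3): arr[1]=9 > arr[3]=8
(1, 4): arr[1]=9 > arr[4]=6
(1, 5): arr[1]=9 > arr[5]=1
(2, 4): arr[2]=8 > arr[4]=6
(2, 5): arr[2]=8 > arr[5]=1
(3, 4): arr[3]=8 > arr[4]=6
(3, 5): arr[3]=8 > arr[5]=1
(4, 5): arr[4]=6 > arr[5]=1

Total inversions: 10

The array has 10 inversion(s): (0,5), (1,2), (1,3), (1,4), (1,5), (2,4), (2,5), (3,4), (3,5), (4,5). Each pair (i,j) satisfies i < j and arr[i] > arr[j].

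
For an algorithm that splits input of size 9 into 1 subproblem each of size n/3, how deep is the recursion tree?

For divide and conquer with division factor 3:

Problem sizes at each level:
Level 0: 9
Level 1: 3
Level 2: 1

The root is level 0 and the size-1 base case is level 2 (the tree spans levels 0 through 2, i.e. 3 levels counting the root), so the depth is the number of divisions: log_3(9) = 2

The recursion tree depth is log_3(9) = 2. At each level, the problem size is divided by 3, so it takes 2 divisions to reduce to a base case of size 1. The algorithm makes 1 recursive call at each level.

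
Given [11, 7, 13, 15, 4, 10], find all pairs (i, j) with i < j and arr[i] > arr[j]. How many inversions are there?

Finding inversions in [11, 7, 13, 15, 4, 10]:

(0, 1): arr[0]=11 > arr[1]=7
(0, 4): arr[0]=11 > arr[4]=4
(0, 5): arr[0]=11 > arr[5]=10
(1, 4): arr[1]=7 > arr[4]=4
(2, 4): arr[2]=13 > arr[4]=4
(2, 5): arr[2]=13 > arr[5]=10
(3, 4): arr[3]=15 > arr[4]=4
(3, 5): arr[3]=15 > arr[5]=10

Total inversions: 8

The array has 8 inversion(s): (0,1), (0,4), (0,5), (1,4), (2,4), (2,5), (3,4), (3,5). Each pair (i,j) satisfies i < j and arr[i] > arr[j].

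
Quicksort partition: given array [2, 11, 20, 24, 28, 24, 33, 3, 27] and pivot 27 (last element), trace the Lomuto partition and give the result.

Lomuto partition with pivot = 27:

Initial array: [2, 11, 20, 24, 28, 24, 33, 3, 27]

arr[0]=2 <= 27: swap with position 0, array becomes [2, 11, 20, 24, 28, 24, 33, 3, 27]
arr[1]=11 <= 27: swap with position 1, array becomes [2, 11, 20, 24, 28, 24, 33, 3, 27]
arr[2]=20 <= 27: swap with position 2, array becomes [2, 11, 20, 24, 28, 24, 33, 3, 27]
arr[3]=24 <= 27: swap with position 3, array becomes [2, 11, 20, 24, 28, 24, 33, 3, 27]
arr[4]=28 > 27: no swap
arr[5]=24 <= 27: swap with position 4, array becomes [2, 11, 20, 24, 24, 28, 33, 3, 27]
arr[6]=33 > 27: no swap
arr[7]=3 <= 27: swap with position 5, array becomes [2, 11, 20, 24, 24, 3, 33, 28, 27]

Place pivot at position 6: [2, 11, 20, 24, 24, 3, 27, 28, 33]
Pivot position: 6

After partitioning with pivot 27, the array becomes [2, 11, 20, 24, 24, 3, 27, 28, 33]. The pivot is placed at index 6. All elements to the left of the pivot are <= 27, and all elements to the right are > 27.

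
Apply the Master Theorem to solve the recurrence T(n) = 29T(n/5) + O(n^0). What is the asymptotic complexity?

Master Theorem for T(n) = 29T(n/5) + O(n^0):

a = 29, b = 5, c = 0
log_b(a) = log_5(29) = 2.0922

Case 1: c = 0 < log_5(29) = 2.0922
T(n) = O(n^(log_5 29))

For T(n) = 29T(n/5) + O(n^0): log_5(29) = 2.0922. This is Case 1 of the Master Theorem (c < log_b(a), work dominated by leaves), giving O(n^(log_5 29)).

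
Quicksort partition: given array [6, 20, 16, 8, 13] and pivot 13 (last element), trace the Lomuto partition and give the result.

Lomuto partition with pivot = 13:

Initial array: [6, 20, 16, 8, 13]

arr[0]=6 <= 13: swap with position 0, array becomes [6, 20, 16, 8, 13]
arr[1]=20 > 13: no swap
arr[2]=16 > 13: no swap
arr[3]=8 <= 13: swap with position 1, array becomes [6, 8, 16, 20, 13]

Place pivot at position 2: [6, 8, 13, 20, 16]
Pivot position: 2

After partitioning with pivot 13, the array becomes [6, 8, 13, 20, 16]. The pivot is placed at index 2. All elements to the left of the pivot are <= 13, and all elements to the right are > 13.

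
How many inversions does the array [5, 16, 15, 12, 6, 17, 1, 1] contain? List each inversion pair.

Finding inversions in [5, 16, 15, 12, 6, 17, 1, 1]:

(0, 6): arr[0]=5 > arr[6]=1
(0, 7): arr[0]=5 > arr[7]=1
(1, 2): arr[1]=16 > arr[2]=15
(1, 3): arr[1]=16 > arr[3]=12
(1, 4): arr[1]=16 > arr[4]=6
(1, 6): arr[1]=16 > arr[6]=1
(1, 7): arr[1]=16 > arr[7]=1
(2, 3): arr[2]=15 > arr[3]=12
(2, 4): arr[2]=15 > arr[4]=6
(2, 6): arr[2]=15 > arr[6]=1
(2, 7): arr[2]=15 > arr[7]=1
(3, 4): arr[3]=12 > arr[4]=6
(3, 6): arr[3]=12 > arr[6]=1
(3, 7): arr[3]=12 > arr[7]=1
(4, 6): arr[4]=6 > arr[6]=1
(4, 7): arr[4]=6 > arr[7]=1
(5, 6): arr[5]=17 > arr[6]=1
(5, 7): arr[5]=17 > arr[7]=1

Total inversions: 18

The array has 18 inversion(s): (0,6), (0,7), (1,2), (1,3), (1,4), (1,6), (1,7), (2,3), (2,4), (2,6), (2,7), (3,4), (3,6), (3,7), (4,6), (4,7), (5,6), (5,7). Each pair (i,j) satisfies i < j and arr[i] > arr[j].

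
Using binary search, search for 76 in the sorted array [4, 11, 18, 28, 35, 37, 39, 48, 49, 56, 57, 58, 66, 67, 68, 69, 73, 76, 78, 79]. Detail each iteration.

Binary search for 76 in [4, 11, 18, 28, 35, 37, 39, 48, 49, 56, 57, 58, 66, 67, 68, 69, 73, 76, 78, 79]:

lo=0, hi=19, mid=9, arr[mid]=56 -> 56 < 76, search right half
lo=10, hi=19, mid=14, arr[mid]=68 -> 68 < 76, search right half
lo=15, hi=19, mid=17, arr[mid]=76 -> Found target at index 17!

Binary search finds 76 at index 17 after 3 comparisons. The search repeatedly halves the search space by comparing with the middle element.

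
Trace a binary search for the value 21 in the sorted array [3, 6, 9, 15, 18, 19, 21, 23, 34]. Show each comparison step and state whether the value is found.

Binary search for 21 in [3, 6, 9, 15, 18, 19, 21, 23, 34]:

lo=0, hi=8, mid=4, arr[mid]=18 -> 18 < 21, search right half
lo=5, hi=8, mid=6, arr[mid]=21 -> Found target at index 6!

Binary search finds 21 at index 6 after 2 comparisons. The search repeatedly halves the search space by comparing with the middle element.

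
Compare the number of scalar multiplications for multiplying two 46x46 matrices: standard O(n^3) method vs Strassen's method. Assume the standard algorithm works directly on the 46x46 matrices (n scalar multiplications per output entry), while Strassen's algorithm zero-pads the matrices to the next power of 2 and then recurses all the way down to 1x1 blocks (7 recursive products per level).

Matrix multiplication for 46x46 matrices:

Strassen's algorithm requires power-of-2 dimensions. Pad 46x46 to 64x64 (next power of 2).

Standard algorithm: 46^3 = 97336 multiplications
Strassen's algorithm: 7^(log2(64)) = 7^6 = 117649 multiplications
Difference: 97336 - 117649 = -20313 (Strassen uses MORE here due to padding overhead — for small or just-over-power-of-2 n, padding can outweigh the per-level savings)

Standard: 97336 multiplications (46^3). Strassen: 117649 multiplications (7^6, after padding to 64x64). Strassen reduces 8 recursive multiplications to 7 at each level.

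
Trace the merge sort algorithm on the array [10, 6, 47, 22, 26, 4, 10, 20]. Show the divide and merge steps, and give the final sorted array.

Merge sort trace:

Split: [10, 6, 47, 22, 26, 4, 10, 20] -> [10, 6, 47, 22] and [26, 4, 10, 20]
  Split: [10, 6, 47, 22] -> [10, 6] and [47, 22]
    Split: [10, 6] -> [10] and [6]
    Merge: [10] + [6] -> [6, 10]
    Split: [47, 22] -> [47] and [22]
    Merge: [47] + [22] -> [22, 47]
  Merge: [6, 10] + [22, 47] -> [6, 10, 22, 47]
  Split: [26, 4, 10, 20] -> [26, 4] and [10, 20]
    Split: [26, 4] -> [26] and [4]
    Merge: [26] + [4] -> [4, 26]
    Split: [10, 20] -> [10] and [20]
    Merge: [10] + [20] -> [10, 20]
  Merge: [4, 26] + [10, 20] -> [4, 10, 20, 26]
Merge: [6, 10, 22, 47] + [4, 10, 20, 26] -> [4, 6, 10, 10, 20, 22, 26, 47]

Final sorted array: [4, 6, 10, 10, 20, 22, 26, 47]

The merge sort proceeds by recursively splitting the array and merging sorted halves.
After all merges, the sorted array is [4, 6, 10, 10, 20, 22, 26, 47].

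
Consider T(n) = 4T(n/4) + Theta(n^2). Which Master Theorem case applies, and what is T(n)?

Master Theorem for T(n) = 4T(n/4) + O(n^2):

a = 4, b = 4, c = 2
log_b(a) = log_4(4) = 1.0000

Case 3: c = 2 > log_4(4) = 1.0000
T(n) = O(n^2) = O(n^2)

For T(n) = 4T(n/4) + O(n^2): log_4(4) = 1.0000. This is Case 3 of the Master Theorem (c > log_b(a), work dominated by root), giving O(n^2).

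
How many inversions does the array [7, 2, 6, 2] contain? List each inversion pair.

Finding inversions in [7, 2, 6, 2]:

(0, 1): arr[0]=7 > arr[1]=2
(0, 2): arr[0]=7 > arr[2]=6
(0, 3): arr[0]=7 > arr[3]=2
(2, 3): arr[2]=6 > arr[3]=2

Total inversions: 4

The array has 4 inversion(s): (0,1), (0,2), (0,3), (2,3). Each pair (i,j) satisfies i < j and arr[i] > arr[j].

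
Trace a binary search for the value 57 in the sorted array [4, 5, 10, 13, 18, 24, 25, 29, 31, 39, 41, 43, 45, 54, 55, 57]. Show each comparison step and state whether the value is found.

Binary search for 57 in [4, 5, 10, 13, 18, 24, 25, 29, 31, 39, 41, 43, 45, 54, 55, 57]:

lo=0, hi=15, mid=7, arr[mid]=29 -> 29 < 57, search right half
lo=8, hi=15, mid=11, arr[mid]=43 -> 43 < 57, search right half
lo=12, hi=15, mid=13, arr[mid]=54 -> 54 < 57, search right half
lo=14, hi=15, mid=14, arr[mid]=55 -> 55 < 57, search right half
lo=15, hi=15, mid=15, arr[mid]=57 -> Found target at index 15!

Binary search finds 57 at index 15 after 5 comparisons. The search repeatedly halves the search space by comparing with the middle element.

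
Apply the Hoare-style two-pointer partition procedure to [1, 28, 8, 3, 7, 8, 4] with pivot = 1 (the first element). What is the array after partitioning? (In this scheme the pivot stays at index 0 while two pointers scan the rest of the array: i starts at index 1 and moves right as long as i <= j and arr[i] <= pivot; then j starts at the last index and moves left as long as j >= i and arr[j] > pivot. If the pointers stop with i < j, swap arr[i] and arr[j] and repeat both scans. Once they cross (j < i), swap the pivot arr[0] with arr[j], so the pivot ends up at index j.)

Hoare-style two-pointer partition with pivot = 1:

Initial array: [1, 28, 8, 3, 7, 8, 4]

Pointers start at i = 1, j = 6.
i ends at 1, j ends at 0: the pointers have crossed (j < i), so scanning stops.

j = 0, so swapping arr[0] with arr[j] leaves the pivot at position 0: [1, 28, 8, 3, 7, 8, 4]
Pivot position: 0

After partitioning with pivot 1, the array becomes [1, 28, 8, 3, 7, 8, 4]. The pivot is placed at index 0. All elements to the left of the pivot are <= 1, and all elements to the right are > 1.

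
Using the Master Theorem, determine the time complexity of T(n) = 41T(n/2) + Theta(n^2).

Master Theorem for T(n) = 41T(n/2) + O(n^2):

a = 41, b = 2, c = 2
log_b(a) = log_2(41) = 5.3576

Case 1: c = 2 < log_2(41) = 5.3576
T(n) = O(n^(log_2 41))

For T(n) = 41T(n/2) + O(n^2): log_2(41) = 5.3576. This is Case 1 of the Master Theorem (c < log_b(a), work dominated by leaves), giving O(n^(log_2 41)).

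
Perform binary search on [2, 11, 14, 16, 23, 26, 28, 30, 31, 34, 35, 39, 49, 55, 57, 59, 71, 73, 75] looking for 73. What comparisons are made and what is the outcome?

Binary search for 73 in [2, 11, 14, 16, 23, 26, 28, 30, 31, 34, 35, 39, 49, 55, 57, 59, 71, 73, 75]:

lo=0, hi=18, mid=9, arr[mid]=34 -> 34 < 73, search right half
lo=10, hi=18, mid=14, arr[mid]=57 -> 57 < 73, search right half
lo=15, hi=18, mid=16, arr[mid]=71 -> 71 < 73, search right half
lo=17, hi=18, mid=17, arr[mid]=73 -> Found target at index 17!

Binary search finds 73 at index 17 after 4 comparisons. The search repeatedly halves the search space by comparing with the middle element.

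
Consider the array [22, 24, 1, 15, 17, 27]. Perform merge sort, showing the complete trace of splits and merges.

Merge sort trace:

Split: [22, 24, 1, 15, 17, 27] -> [22, 24, 1] and [15, 17, 27]
  Split: [22, 24, 1] -> [22] and [24, 1]
    Split: [24, 1] -> [24] and [1]
    Merge: [24] + [1] -> [1, 24]
  Merge: [22] + [1, 24] -> [1, 22, 24]
  Split: [15, 17, 27] -> [15] and [17, 27]
    Split: [17, 27] -> [17] and [27]
    Merge: [17] + [27] -> [17, 27]
  Merge: [15] + [17, 27] -> [15, 17, 27]
Merge: [1, 22, 24] + [15, 17, 27] -> [1, 15, 17, 22, 24, 27]

Final sorted array: [1, 15, 17, 22, 24, 27]

The merge sort proceeds by recursively splitting the array and merging sorted halves.
After all merges, the sorted array is [1, 15, 17, 22, 24, 27].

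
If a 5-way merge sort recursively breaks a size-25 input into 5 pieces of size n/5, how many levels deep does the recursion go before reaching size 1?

For divide and conquer with division factor 5:

Problem sizes at each level:
Level 0: 25
Level 1: 5
Level 2: 1

The root is level 0 and the size-1 base case is level 2 (the tree spans levels 0 through 2, i.e. 3 levels counting the root), so the depth is the number of divisions: log_5(25) = 2

The recursion tree depth is log_5(25) = 2. At each level, the problem size is divided by 5, so it takes 2 divisions to reduce to a base case of size 1. The algorithm makes 5 recursive calls at each level.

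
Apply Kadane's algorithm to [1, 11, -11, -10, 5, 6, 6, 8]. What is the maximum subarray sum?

Using Kadane's algorithm on [1, 11, -11, -10, 5, 6, 6, 8]:

Scanning through the array:
Position 1 (value 11): max_ending_here = 12, max_so_far = 12
Position 2 (value -11): max_ending_here = 1, max_so_far = 12
Position 3 (value -10): max_ending_here = -9, max_so_far = 12
Position 4 (value 5): max_ending_here = 5, max_so_far = 12
Position 5 (value 6): max_ending_here = 11, max_so_far = 12
Position 6 (value 6): max_ending_here = 17, max_so_far = 17
Position 7 (value 8): max_ending_here = 25, max_so_far = 25

Maximum subarray: [5, 6, 6, 8]
Maximum sum: 25

The maximum subarray is [5, 6, 6, 8] with sum 25. This subarray runs from index 4 to index 7.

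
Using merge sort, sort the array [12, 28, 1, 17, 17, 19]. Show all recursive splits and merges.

Merge sort trace:

Split: [12, 28, 1, 17, 17, 19] -> [12, 28, 1] and [17, 17, 19]
  Split: [12, 28, 1] -> [12] and [28, 1]
    Split: [28, 1] -> [28] and [1]
    Merge: [28] + [1] -> [1, 28]
  Merge: [12] + [1, 28] -> [1, 12, 28]
  Split: [17, 17, 19] -> [17] and [17, 19]
    Split: [17, 19] -> [17] and [19]
    Merge: [17] + [19] -> [17, 19]
  Merge: [17] + [17, 19] -> [17, 17, 19]
Merge: [1, 12, 28] + [17, 17, 19] -> [1, 12, 17, 17, 19, 28]

Final sorted array: [1, 12, 17, 17, 19, 28]

The merge sort proceeds by recursively splitting the array and merging sorted halves.
After all merges, the sorted array is [1, 12, 17, 17, 19, 28].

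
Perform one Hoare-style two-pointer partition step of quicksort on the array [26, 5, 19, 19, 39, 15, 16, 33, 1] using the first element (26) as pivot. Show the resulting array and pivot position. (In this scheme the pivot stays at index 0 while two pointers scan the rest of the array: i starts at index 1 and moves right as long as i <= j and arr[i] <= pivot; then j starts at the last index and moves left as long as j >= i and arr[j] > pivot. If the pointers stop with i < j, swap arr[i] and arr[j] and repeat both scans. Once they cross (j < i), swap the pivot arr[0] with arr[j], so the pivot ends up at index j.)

Hoare-style two-pointer partition with pivot = 26:

Initial array: [26, 5, 19, 19, 39, 15, 16, 33, 1]

Pointers start at i = 1, j = 8.
i stops at index 4 (arr[4]=39 > 26), j stops at index 8 (arr[8]=1 <= 26): swap arr[4] and arr[8], array becomes [26, 5, 19, 19, 1, 15, 16, 33, 39]
i ends at 7, j ends at 6: the pointers have crossed (j < i), so scanning stops.

Swap pivot arr[0] with arr[6] to place pivot at position 6: [16, 5, 19, 19, 1, 15, 26, 33, 39]
Pivot position: 6

After partitioning with pivot 26, the array becomes [16, 5, 19, 19, 1, 15, 26, 33, 39]. The pivot is placed at index 6. All elements to the left of the pivot are <= 26, and all elements to the right are > 26.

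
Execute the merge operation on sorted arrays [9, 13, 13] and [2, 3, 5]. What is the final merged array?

Merging process:

Compare 9 vs 2: take 2 from right. Merged: [2]
Compare 9 vs 3: take 3 from right. Merged: [2, 3]
Compare 9 vs 5: take 5 from right. Merged: [2, 3, 5]
Append remaining from left: [9, 13, 13]. Merged: [2, 3, 5, 9, 13, 13]

Final merged array: [2, 3, 5, 9, 13, 13]
Total comparisons: 3

The merged array is [2, 3, 5, 9, 13, 13], requiring 3 comparisons. The merge step runs in O(n) time where n is the total number of elements.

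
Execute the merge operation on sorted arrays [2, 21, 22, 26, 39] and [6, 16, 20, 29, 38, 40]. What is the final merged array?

Merging process:

Compare 2 vs 6: take 2 from left. Merged: [2]
Compare 21 vs 6: take 6 from right. Merged: [2, 6]
Compare 21 vs 16: take 16 from right. Merged: [2, 6, 16]
Compare 21 vs 20: take 20 from right. Merged: [2, 6, 16, 20]
Compare 21 vs 29: take 21 from left. Merged: [2, 6, 16, 20, 21]
Compare 22 vs 29: take 22 from left. Merged: [2, 6, 16, 20, 21, 22]
Compare 26 vs 29: take 26 from left. Merged: [2, 6, 16, 20, 21, 22, 26]
Compare 39 vs 29: take 29 from right. Merged: [2, 6, 16, 20, 21, 22, 26, 29]
Compare 39 vs 38: take 38 from right. Merged: [2, 6, 16, 20, 21, 22, 26, 29, 38]
Compare 39 vs 40: take 39 from left. Merged: [2, 6, 16, 20, 21, 22, 26, 29, 38, 39]
Append remaining from right: [40]. Merged: [2, 6, 16, 20, 21, 22, 26, 29, 38, 39, 40]

Final merged array: [2, 6, 16, 20, 21, 22, 26, 29, 38, 39, 40]
Total comparisons: 10

The merged array is [2, 6, 16, 20, 21, 22, 26, 29, 38, 39, 40], requiring 10 comparisons. The merge step runs in O(n) time where n is the total number of elements.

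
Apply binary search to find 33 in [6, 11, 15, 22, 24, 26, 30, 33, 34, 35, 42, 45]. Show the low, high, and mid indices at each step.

Binary search for 33 in [6, 11, 15, 22, 24, 26, 30, 33, 34, 35, 42, 45]:

lo=0, hi=11, mid=5, arr[mid]=26 -> 26 < 33, search right half
lo=6, hi=11, mid=8, arr[mid]=34 -> 34 > 33, search left half
lo=6, hi=7, mid=6, arr[mid]=30 -> 30 < 33, search right half
lo=7, hi=7, mid=7, arr[mid]=33 -> Found target at index 7!

Binary search finds 33 at index 7 after 4 comparisons. The search repeatedly halves the search space by comparing with the middle element.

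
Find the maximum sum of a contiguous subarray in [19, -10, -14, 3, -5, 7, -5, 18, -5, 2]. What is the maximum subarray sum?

Using Kadane's algorithm on [19, -10, -14, 3, -5, 7, -5, 18, -5, 2]:

Scanning through the array:
Position 1 (value -10): max_ending_here = 9, max_so_far = 19
Position 2 (value -14): max_ending_here = -5, max_so_far = 19
Position 3 (value 3): max_ending_here = 3, max_so_far = 19
Position 4 (value -5): max_ending_here = -2, max_so_far = 19
Position 5 (value 7): max_ending_here = 7, max_so_far = 19
Position 6 (value -5): max_ending_here = 2, max_so_far = 19
Position 7 (value 18): max_ending_here = 20, max_so_far = 20
Position 8 (value -5): max_ending_here = 15, max_so_far = 20
Position 9 (value 2): max_ending_here = 17, max_so_far = 20

Maximum subarray: [7, -5, 18]
Maximum sum: 20

The maximum subarray is [7, -5, 18] with sum 20. This subarray runs from index 5 to index 7.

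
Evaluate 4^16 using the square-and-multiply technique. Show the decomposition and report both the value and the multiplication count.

Computing 4^16 by squaring (build up from 4^1; each line after the first costs one multiplication):

4^1 = 4
4^2 = (4^1)^2 = 4^2 = 16
4^4 = (4^2)^2 = 16^2 = 256
4^8 = (4^4)^2 = 256^2 = 65536
4^16 = (4^8)^2 = 65536^2 = 4294967296

Result: 4294967296
Multiplications needed: 4 (4 lines after 4^1)

4^16 = 4294967296. Using exponentiation by squaring, this requires 4 multiplications. The key idea: if the exponent is even, square the half-power; if odd, multiply by the base once.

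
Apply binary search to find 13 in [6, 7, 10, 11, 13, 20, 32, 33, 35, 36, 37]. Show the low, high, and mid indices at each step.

Binary search for 13 in [6, 7, 10, 11, 13, 20, 32, 33, 35, 36, 37]:

lo=0, hi=10, mid=5, arr[mid]=20 -> 20 > 13, search left half
lo=0, hi=4, mid=2, arr[mid]=10 -> 10 < 13, search right half
lo=3, hi=4, mid=3, arr[mid]=11 -> 11 < 13, search right half
lo=4, hi=4, mid=4, arr[mid]=13 -> Found target at index 4!

Binary search finds 13 at index 4 after 4 comparisons. The search repeatedly halves the search space by comparing with the middle element.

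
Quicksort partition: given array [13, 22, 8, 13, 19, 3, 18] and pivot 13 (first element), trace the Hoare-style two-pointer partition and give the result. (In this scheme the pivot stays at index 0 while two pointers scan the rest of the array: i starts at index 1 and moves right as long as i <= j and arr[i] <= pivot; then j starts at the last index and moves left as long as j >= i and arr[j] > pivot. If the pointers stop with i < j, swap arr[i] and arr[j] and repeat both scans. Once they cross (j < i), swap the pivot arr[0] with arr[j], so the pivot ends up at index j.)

Hoare-style two-pointer partition with pivot = 13:

Initial array: [13, 22, 8, 13, 19, 3, 18]

Pointers start at i = 1, j = 6.
i stops at index 1 (arr[1]=22 > 13), j stops at index 5 (arr[5]=3 <= 13): swap arr[1] and arr[5], array becomes [13, 3, 8, 13, 19, 22, 18]
i ends at 4, j ends at 3: the pointers have crossed (j < i), so scanning stops.

Swap pivot arr[0] with arr[3] to place pivot at position 3: [13, 3, 8, 13, 19, 22, 18]
Pivot position: 3

After partitioning with pivot 13, the array becomes [13, 3, 8, 13, 19, 22, 18]. The pivot is placed at index 3. All elements to the left of the pivot are <= 13, and all elements to the right are > 13.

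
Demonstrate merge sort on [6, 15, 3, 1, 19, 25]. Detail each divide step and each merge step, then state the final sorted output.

Merge sort trace:

Split: [6, 15, 3, 1, 19, 25] -> [6, 15, 3] and [1, 19, 25]
  Split: [6, 15, 3] -> [6] and [15, 3]
    Split: [15, 3] -> [15] and [3]
    Merge: [15] + [3] -> [3, 15]
  Merge: [6] + [3, 15] -> [3, 6, 15]
  Split: [1, 19, 25] -> [1] and [19, 25]
    Split: [19, 25] -> [19] and [25]
    Merge: [19] + [25] -> [19, 25]
  Merge: [1] + [19, 25] -> [1, 19, 25]
Merge: [3, 6, 15] + [1, 19, 25] -> [1, 3, 6, 15, 19, 25]

Final sorted array: [1, 3, 6, 15, 19, 25]

The merge sort proceeds by recursively splitting the array and merging sorted halves.
After all merges, the sorted array is [1, 3, 6, 15, 19, 25].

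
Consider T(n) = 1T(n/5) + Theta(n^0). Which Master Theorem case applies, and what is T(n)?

Master Theorem for T(n) = 1T(n/5) + O(n^0):

a = 1, b = 5, c = 0
log_b(a) = log_5(1) = 0.0000

Case 2: c = 0 = log_5(1) = 0.0000
T(n) = O(n^0 log n) = O(log n)

For T(n) = 1T(n/5) + O(n^0): log_5(1) = 0.0000. This is Case 2 of the Master Theorem (c = log_b(a), equal work at all levels), giving O(log n).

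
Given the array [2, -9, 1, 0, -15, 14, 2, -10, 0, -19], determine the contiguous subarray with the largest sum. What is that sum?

Using Kadane's algorithm on [2, -9, 1, 0, -15, 14, 2, -10, 0, -19]:

Scanning through the array:
Position 1 (value -9): max_ending_here = -7, max_so_far = 2
Position 2 (value 1): max_ending_here = 1, max_so_far = 2
Position 3 (value 0): max_ending_here = 1, max_so_far = 2
Position 4 (value -15): max_ending_here = -14, max_so_far = 2
Position 5 (value 14): max_ending_here = 14, max_so_far = 14
Position 6 (value 2): max_ending_here = 16, max_so_far = 16
Position 7 (value -10): max_ending_here = 6, max_so_far = 16
Position 8 (value 0): max_ending_here = 6, max_so_far = 16
Position 9 (value -19): max_ending_here = -13, max_so_far = 16

Maximum subarray: [14, 2]
Maximum sum: 16

The maximum subarray is [14, 2] with sum 16. This subarray runs from index 5 to index 6.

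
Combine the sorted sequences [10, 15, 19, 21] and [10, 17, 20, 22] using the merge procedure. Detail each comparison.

Merging process:

Compare 10 vs 10: take 10 from left. Merged: [10]
Compare 15 vs 10: take 10 from right. Merged: [10, 10]
Compare 15 vs 17: take 15 from left. Merged: [10, 10, 15]
Compare 19 vs 17: take 17 from right. Merged: [10, 10, 15, 17]
Compare 19 vs 20: take 19 from left. Merged: [10, 10, 15, 17, 19]
Compare 21 vs 20: take 20 from right. Merged: [10, 10, 15, 17, 19, 20]
Compare 21 vs 22: take 21 from left. Merged: [10, 10, 15, 17, 19, 20, 21]
Append remaining from right: [22]. Merged: [10, 10, 15, 17, 19, 20, 21, 22]

Final merged array: [10, 10, 15, 17, 19, 20, 21, 22]
Total comparisons: 7

The merged array is [10, 10, 15, 17, 19, 20, 21, 22], requiring 7 comparisons. The merge step runs in O(n) time where n is the total number of elements.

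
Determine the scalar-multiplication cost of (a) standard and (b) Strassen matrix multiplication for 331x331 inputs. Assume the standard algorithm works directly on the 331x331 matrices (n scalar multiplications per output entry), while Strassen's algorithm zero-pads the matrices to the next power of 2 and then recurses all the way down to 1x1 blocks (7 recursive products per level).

Matrix multiplication for 331x331 matrices:

Strassen's algorithm requires power-of-2 dimensions. Pad 331x331 to 512x512 (next power of 2).

Standard algorithm: 331^3 = 36264691 multiplications
Strassen's algorithm: 7^(log2(512)) = 7^9 = 40353607 multiplications
Difference: 36264691 - 40353607 = -4088916 (Strassen uses MORE here due to padding overhead — for small or just-over-power-of-2 n, padding can outweigh the per-level savings)

Standard: 36264691 multiplications (331^3). Strassen: 40353607 multiplications (7^9, after padding to 512x512). Strassen reduces 8 recursive multiplications to 7 at each level.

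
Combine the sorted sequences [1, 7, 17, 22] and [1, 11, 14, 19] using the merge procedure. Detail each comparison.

Merging process:

Compare 1 vs 1: take 1 from left. Merged: [1]
Compare 7 vs 1: take 1 from right. Merged: [1, 1]
Compare 7 vs 11: take 7 from left. Merged: [1, 1, 7]
Compare 17 vs 11: take 11 from right. Merged: [1, 1, 7, 11]
Compare 17 vs 14: take 14 from right. Merged: [1, 1, 7, 11, 14]
Compare 17 vs 19: take 17 from left. Merged: [1, 1, 7, 11, 14, 17]
Compare 22 vs 19: take 19 from right. Merged: [1, 1, 7, 11, 14, 17, 19]
Append remaining from left: [22]. Merged: [1, 1, 7, 11, 14, 17, 19, 22]

Final merged array: [1, 1, 7, 11, 14, 17, 19, 22]
Total comparisons: 7

The merged array is [1, 1, 7, 11, 14, 17, 19, 22], requiring 7 comparisons. The merge step runs in O(n) time where n is the total number of elements.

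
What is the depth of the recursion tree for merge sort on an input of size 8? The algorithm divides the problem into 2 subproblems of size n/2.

For divide and conquer with division factor 2:

Problem sizes at each level:
Level 0: 8
Level 1: 4
Level 2: 2
Level 3: 1

The root is level 0 and the size-1 base case is level 3 (the tree spans levels 0 through 3, i.e. 4 levels counting the root), so the depth is the number of divisions: log_2(8) = 3

The recursion tree depth is log_2(8) = 3. At each level, the problem size is divided by 2, so it takes 3 divisions to reduce to a base case of size 1. The algorithm makes 2 recursive calls at each level.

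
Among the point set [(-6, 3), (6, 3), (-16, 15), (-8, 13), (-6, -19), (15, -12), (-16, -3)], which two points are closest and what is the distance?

Computing all pairwise distances among 7 points:

d((-6, 3), (6, 3)) = 12.0
d((-6, 3), (-16, 15)) = 15.6205
d((-6, 3), (-8, 13)) = 10.198
d((-6, 3), (-6, -19)) = 22.0
d((-6, 3), (15, -12)) = 25.807
d((-6, 3), (-16, -3)) = 11.6619
d((6, 3), (-16, 15)) = 25.0599
d((6, 3), (-8, 13)) = 17.2047
d((6, 3), (-6, -19)) = 25.0599
d((6, 3), (15, -12)) = 17.4929
d((6, 3), (-16, -3)) = 22.8035
d((-16, 15), (-8, 13)) = 8.2462 <-- minimum
d((-16, 15), (-6, -19)) = 35.4401
d((-16, 15), (15, -12)) = 41.1096
d((-16, 15), (-16, -3)) = 18.0
d((-8, 13), (-6, -19)) = 32.0624
d((-8, 13), (15, -12)) = 33.9706
d((-8, 13), (-16, -3)) = 17.8885
d((-6, -19), (15, -12)) = 22.1359
d((-6, -19), (-16, -3)) = 18.868
d((15, -12), (-16, -3)) = 32.28

Closest pair: (-16, 15) and (-8, 13) with distance 8.2462

The closest pair is (-16, 15) and (-8, 13) with Euclidean distance 8.2462. For 7 points, brute-force pairwise comparison is shown above. For large n, the divide-and-conquer algorithm (sort by x, recurse on halves, check the dividing strip) achieves O(n log n).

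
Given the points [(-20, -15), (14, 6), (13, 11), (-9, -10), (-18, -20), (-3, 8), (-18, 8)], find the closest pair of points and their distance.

Computing all pairwise distances among 7 points:

d((-20, -15), (14, 6)) = 39.9625
d((-20, -15), (13, 11)) = 42.0119
d((-20, -15), (-9, -10)) = 12.083
d((-20, -15), (-18, -20)) = 5.3852
d((-20, -15), (-3, 8)) = 28.6007
d((-20, -15), (-18, 8)) = 23.0868
d((14, 6), (13, 11)) = 5.099 <-- minimum
d((14, 6), (-9, -10)) = 28.0179
d((14, 6), (-18, -20)) = 41.2311
d((14, 6), (-3, 8)) = 17.1172
d((14, 6), (-18, 8)) = 32.0624
d((13, 11), (-9, -10)) = 30.4138
d((13, 11), (-18, -20)) = 43.8406
d((13, 11), (-3, 8)) = 16.2788
d((13, 11), (-18, 8)) = 31.1448
d((-9, -10), (-18, -20)) = 13.4536
d((-9, -10), (-3, 8)) = 18.9737
d((-9, -10), (-18, 8)) = 20.1246
d((-18, -20), (-3, 8)) = 31.7648
d((-18, -20), (-18, 8)) = 28.0
d((-3, 8), (-18, 8)) = 15.0

Closest pair: (14, 6) and (13, 11) with distance 5.099

The closest pair is (14, 6) and (13, 11) with Euclidean distance 5.099. For 7 points, brute-force pairwise comparison is shown above. For large n, the divide-and-conquer algorithm (sort by x, recurse on halves, check the dividing strip) achieves O(n log n).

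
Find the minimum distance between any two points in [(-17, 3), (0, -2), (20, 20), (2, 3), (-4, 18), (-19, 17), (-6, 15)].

Computing all pairwise distances among 7 points:

d((-17, 3), (0, -2)) = 17.72
d((-17, 3), (20, 20)) = 40.7185
d((-17, 3), (2, 3)) = 19.0
d((-17, 3), (-4, 18)) = 19.8494
d((-17, 3), (-19, 17)) = 14.1421
d((-17, 3), (-6, 15)) = 16.2788
d((0, -2), (20, 20)) = 29.7321
d((0, -2), (2, 3)) = 5.3852
d((0, -2), (-4, 18)) = 20.3961
d((0, -2), (-19, 17)) = 26.8701
d((0, -2), (-6, 15)) = 18.0278
d((20, 20), (2, 3)) = 24.7588
d((20, 20), (-4, 18)) = 24.0832
d((20, 20), (-19, 17)) = 39.1152
d((20, 20), (-6, 15)) = 26.4764
d((2, 3), (-4, 18)) = 16.1555
d((2, 3), (-19, 17)) = 25.2389
d((2, 3), (-6, 15)) = 14.4222
d((-4, 18), (-19, 17)) = 15.0333
d((-4, 18), (-6, 15)) = 3.6056 <-- minimum
d((-19, 17), (-6, 15)) = 13.1529

Closest pair: (-4, 18) and (-6, 15) with distance 3.6056

The closest pair is (-4, 18) and (-6, 15) with Euclidean distance 3.6056. For 7 points, brute-force pairwise comparison is shown above. For large n, the divide-and-conquer algorithm (sort by x, recurse on halves, check the dividing strip) achieves O(n log n).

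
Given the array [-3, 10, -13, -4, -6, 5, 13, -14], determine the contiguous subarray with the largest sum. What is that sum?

Using Kadane's algorithm on [-3, 10, -13, -4, -6, 5, 13, -14]:

Scanning through the array:
Position 1 (value 10): max_ending_here = 10, max_so_far = 10
Position 2 (value -13): max_ending_here = -3, max_so_far = 10
Position 3 (value -4): max_ending_here = -4, max_so_far = 10
Position 4 (value -6): max_ending_here = -6, max_so_far = 10
Position 5 (value 5): max_ending_here = 5, max_so_far = 10
Position 6 (value 13): max_ending_here = 18, max_so_far = 18
Position 7 (value -14): max_ending_here = 4, max_so_far = 18

Maximum subarray: [5, 13]
Maximum sum: 18

The maximum subarray is [5, 13] with sum 18. This subarray runs from index 5 to index 6.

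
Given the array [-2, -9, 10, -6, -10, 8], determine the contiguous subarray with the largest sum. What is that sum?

Using Kadane's algorithm on [-2, -9, 10, -6, -10, 8]:

Scanning through the array:
Position 1 (value -9): max_ending_here = -9, max_so_far = -2
Position 2 (value 10): max_ending_here = 10, max_so_far = 10
Position 3 (value -6): max_ending_here = 4, max_so_far = 10
Position 4 (value -10): max_ending_here = -6, max_so_far = 10
Position 5 (value 8): max_ending_here = 8, max_so_far = 10

Maximum subarray: [10]
Maximum sum: 10

The maximum subarray is [10] with sum 10. This subarray runs from index 2 to index 2.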